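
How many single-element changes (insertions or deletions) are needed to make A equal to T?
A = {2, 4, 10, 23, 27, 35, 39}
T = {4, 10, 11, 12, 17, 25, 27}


Set A = {2, 4, 10, 23, 27, 35, 39}
Set T = {4, 10, 11, 12, 17, 25, 27}
Elements to remove from A (in A, not in T): {2, 23, 35, 39} → 4 removals
Elements to add to A (in T, not in A): {11, 12, 17, 25} → 4 additions
Total edits = 4 + 4 = 8

8


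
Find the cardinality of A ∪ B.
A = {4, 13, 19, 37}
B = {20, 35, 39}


Set A = {4, 13, 19, 37}, |A| = 4
Set B = {20, 35, 39}, |B| = 3
A ∩ B = {}, |A ∩ B| = 0
|A ∪ B| = |A| + |B| - |A ∩ B| = 4 + 3 - 0 = 7

7


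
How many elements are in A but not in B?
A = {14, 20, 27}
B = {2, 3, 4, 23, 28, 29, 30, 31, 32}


Set A = {14, 20, 27}
Set B = {2, 3, 4, 23, 28, 29, 30, 31, 32}
A \ B = {14, 20, 27}
|A \ B| = 3

3


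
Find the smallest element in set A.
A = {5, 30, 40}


Set A = {5, 30, 40}
Elements in ascending order: 5, 30, 40
The smallest element is 5.

5


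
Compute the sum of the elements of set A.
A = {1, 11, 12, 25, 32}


Set A = {1, 11, 12, 25, 32}
Sum = 1 + 11 + 12 + 25 + 32 = 81

81


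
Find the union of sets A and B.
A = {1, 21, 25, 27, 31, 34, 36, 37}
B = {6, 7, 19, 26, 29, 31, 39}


Set A = {1, 21, 25, 27, 31, 34, 36, 37}
Set B = {6, 7, 19, 26, 29, 31, 39}
A ∪ B includes all elements in either set.
Elements from A: {1, 21, 25, 27, 31, 34, 36, 37}
Elements from B not already included: {6, 7, 19, 26, 29, 39}
A ∪ B = {1, 6, 7, 19, 21, 25, 26, 27, 29, 31, 34, 36, 37, 39}

{1, 6, 7, 19, 21, 25, 26, 27, 29, 31, 34, 36, 37, 39}


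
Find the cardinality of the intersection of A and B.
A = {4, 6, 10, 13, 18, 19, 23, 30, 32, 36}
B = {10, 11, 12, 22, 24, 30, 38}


Set A = {4, 6, 10, 13, 18, 19, 23, 30, 32, 36}
Set B = {10, 11, 12, 22, 24, 30, 38}
A ∩ B = {10, 30}
|A ∩ B| = 2

2


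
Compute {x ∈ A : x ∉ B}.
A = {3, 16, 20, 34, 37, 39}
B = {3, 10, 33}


Set A = {3, 16, 20, 34, 37, 39}
Set B = {3, 10, 33}
Check each element of A against B:
3 ∈ B, 16 ∉ B (include), 20 ∉ B (include), 34 ∉ B (include), 37 ∉ B (include), 39 ∉ B (include)
Elements of A not in B: {16, 20, 34, 37, 39}

{16, 20, 34, 37, 39}


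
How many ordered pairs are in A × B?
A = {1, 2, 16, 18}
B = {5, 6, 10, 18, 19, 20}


Set A = {1, 2, 16, 18} has 4 elements.
Set B = {5, 6, 10, 18, 19, 20} has 6 elements.
|A × B| = |A| × |B| = 4 × 6 = 24

24


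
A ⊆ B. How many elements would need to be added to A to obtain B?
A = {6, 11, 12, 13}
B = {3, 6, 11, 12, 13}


Set A = {6, 11, 12, 13}, |A| = 4
Set B = {3, 6, 11, 12, 13}, |B| = 5
Since A ⊆ B: B \ A = {3}
|B| - |A| = 5 - 4 = 1

1


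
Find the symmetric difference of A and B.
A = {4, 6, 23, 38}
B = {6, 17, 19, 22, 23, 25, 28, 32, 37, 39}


Set A = {4, 6, 23, 38}
Set B = {6, 17, 19, 22, 23, 25, 28, 32, 37, 39}
A △ B = (A \ B) ∪ (B \ A)
Elements in A but not B: {4, 38}
Elements in B but not A: {17, 19, 22, 25, 28, 32, 37, 39}
A △ B = {4, 17, 19, 22, 25, 28, 32, 37, 38, 39}

{4, 17, 19, 22, 25, 28, 32, 37, 38, 39}


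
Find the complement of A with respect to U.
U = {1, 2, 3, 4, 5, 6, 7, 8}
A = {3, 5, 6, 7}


Universal set U = {1, 2, 3, 4, 5, 6, 7, 8}
Set A = {3, 5, 6, 7}
A' = U \ A = elements in U but not in A
Checking each element of U:
1 (not in A, include), 2 (not in A, include), 3 (in A, exclude), 4 (not in A, include), 5 (in A, exclude), 6 (in A, exclude), 7 (in A, exclude), 8 (not in A, include)
A' = {1, 2, 4, 8}

{1, 2, 4, 8}


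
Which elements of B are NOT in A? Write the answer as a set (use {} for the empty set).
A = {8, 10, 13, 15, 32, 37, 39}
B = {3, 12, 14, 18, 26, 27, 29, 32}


Set A = {8, 10, 13, 15, 32, 37, 39}
Set B = {3, 12, 14, 18, 26, 27, 29, 32}
Check each element of B against A:
3 ∉ A (include), 12 ∉ A (include), 14 ∉ A (include), 18 ∉ A (include), 26 ∉ A (include), 27 ∉ A (include), 29 ∉ A (include), 32 ∈ A
Elements of B not in A: {3, 12, 14, 18, 26, 27, 29}

{3, 12, 14, 18, 26, 27, 29}


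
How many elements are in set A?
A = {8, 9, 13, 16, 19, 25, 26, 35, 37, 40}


Set A = {8, 9, 13, 16, 19, 25, 26, 35, 37, 40}
Listing elements: 8, 9, 13, 16, 19, 25, 26, 35, 37, 40
Counting: 10 elements
|A| = 10

10


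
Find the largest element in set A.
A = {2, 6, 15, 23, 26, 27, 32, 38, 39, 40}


Set A = {2, 6, 15, 23, 26, 27, 32, 38, 39, 40}
Elements in ascending order: 2, 6, 15, 23, 26, 27, 32, 38, 39, 40
The largest element is 40.

40


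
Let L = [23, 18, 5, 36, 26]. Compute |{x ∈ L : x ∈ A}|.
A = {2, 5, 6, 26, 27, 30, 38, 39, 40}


Set A = {2, 5, 6, 26, 27, 30, 38, 39, 40}
Candidates: [23, 18, 5, 36, 26]
Check each candidate:
23 ∉ A, 18 ∉ A, 5 ∈ A, 36 ∉ A, 26 ∈ A
Count of candidates in A: 2

2


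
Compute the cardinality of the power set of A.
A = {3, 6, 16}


Set A = {3, 6, 16}
|A| = 3
The power set P(A) contains all subsets of A.
|P(A)| = 2^|A| = 2^3 = 8

8


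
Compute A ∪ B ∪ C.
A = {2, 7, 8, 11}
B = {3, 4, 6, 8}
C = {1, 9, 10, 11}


Set A = {2, 7, 8, 11}
Set B = {3, 4, 6, 8}
Set C = {1, 9, 10, 11}
First, A ∪ B = {2, 3, 4, 6, 7, 8, 11}
Then, (A ∪ B) ∪ C = {1, 2, 3, 4, 6, 7, 8, 9, 10, 11}

{1, 2, 3, 4, 6, 7, 8, 9, 10, 11}


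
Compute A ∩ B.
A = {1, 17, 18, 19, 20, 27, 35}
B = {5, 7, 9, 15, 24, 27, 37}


Set A = {1, 17, 18, 19, 20, 27, 35}
Set B = {5, 7, 9, 15, 24, 27, 37}
A ∩ B includes only elements in both sets.
Check each element of A against B:
1 ✗, 17 ✗, 18 ✗, 19 ✗, 20 ✗, 27 ✓, 35 ✗
A ∩ B = {27}

{27}


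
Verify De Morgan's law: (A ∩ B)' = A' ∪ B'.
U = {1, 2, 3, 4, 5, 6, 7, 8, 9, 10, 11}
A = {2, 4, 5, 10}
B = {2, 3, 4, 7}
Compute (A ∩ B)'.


U = {1, 2, 3, 4, 5, 6, 7, 8, 9, 10, 11}
A = {2, 4, 5, 10}, B = {2, 3, 4, 7}
A ∩ B = {2, 4}
(A ∩ B)' = U \ (A ∩ B) = {1, 3, 5, 6, 7, 8, 9, 10, 11}
Verification via A' ∪ B': A' = {1, 3, 6, 7, 8, 9, 11}, B' = {1, 5, 6, 8, 9, 10, 11}
A' ∪ B' = {1, 3, 5, 6, 7, 8, 9, 10, 11} ✓

{1, 3, 5, 6, 7, 8, 9, 10, 11}


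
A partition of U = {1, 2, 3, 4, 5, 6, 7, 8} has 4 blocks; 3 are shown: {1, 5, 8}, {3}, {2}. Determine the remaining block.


U = {1, 2, 3, 4, 5, 6, 7, 8}
Shown blocks: {1, 5, 8}, {3}, {2}
A partition's blocks are pairwise disjoint and cover U, so the missing block = U \ (union of shown blocks).
Union of shown blocks: {1, 2, 3, 5, 8}
Missing block = U \ (union) = {4, 6, 7}

{4, 6, 7}


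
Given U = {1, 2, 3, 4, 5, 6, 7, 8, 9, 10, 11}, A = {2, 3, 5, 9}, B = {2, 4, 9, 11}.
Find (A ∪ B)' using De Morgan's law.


U = {1, 2, 3, 4, 5, 6, 7, 8, 9, 10, 11}
A = {2, 3, 5, 9}, B = {2, 4, 9, 11}
A ∪ B = {2, 3, 4, 5, 9, 11}
(A ∪ B)' = U \ (A ∪ B) = {1, 6, 7, 8, 10}
Verification via A' ∩ B': A' = {1, 4, 6, 7, 8, 10, 11}, B' = {1, 3, 5, 6, 7, 8, 10}
A' ∩ B' = {1, 6, 7, 8, 10} ✓

{1, 6, 7, 8, 10}


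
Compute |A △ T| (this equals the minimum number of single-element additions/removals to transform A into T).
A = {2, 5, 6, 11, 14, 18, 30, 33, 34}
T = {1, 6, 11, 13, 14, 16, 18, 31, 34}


Set A = {2, 5, 6, 11, 14, 18, 30, 33, 34}
Set T = {1, 6, 11, 13, 14, 16, 18, 31, 34}
Elements to remove from A (in A, not in T): {2, 5, 30, 33} → 4 removals
Elements to add to A (in T, not in A): {1, 13, 16, 31} → 4 additions
Total edits = 4 + 4 = 8

8


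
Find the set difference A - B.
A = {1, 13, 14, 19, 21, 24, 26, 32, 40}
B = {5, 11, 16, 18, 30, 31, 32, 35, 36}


Set A = {1, 13, 14, 19, 21, 24, 26, 32, 40}
Set B = {5, 11, 16, 18, 30, 31, 32, 35, 36}
A \ B includes elements in A that are not in B.
Check each element of A:
1 (not in B, keep), 13 (not in B, keep), 14 (not in B, keep), 19 (not in B, keep), 21 (not in B, keep), 24 (not in B, keep), 26 (not in B, keep), 32 (in B, remove), 40 (not in B, keep)
A \ B = {1, 13, 14, 19, 21, 24, 26, 40}

{1, 13, 14, 19, 21, 24, 26, 40}


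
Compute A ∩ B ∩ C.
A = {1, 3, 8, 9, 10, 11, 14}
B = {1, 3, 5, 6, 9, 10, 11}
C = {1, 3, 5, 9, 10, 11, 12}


Set A = {1, 3, 8, 9, 10, 11, 14}
Set B = {1, 3, 5, 6, 9, 10, 11}
Set C = {1, 3, 5, 9, 10, 11, 12}
First, A ∩ B = {1, 3, 9, 10, 11}
Then, (A ∩ B) ∩ C = {1, 3, 9, 10, 11}

{1, 3, 9, 10, 11}


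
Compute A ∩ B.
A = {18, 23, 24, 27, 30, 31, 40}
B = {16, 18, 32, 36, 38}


Set A = {18, 23, 24, 27, 30, 31, 40}
Set B = {16, 18, 32, 36, 38}
A ∩ B includes only elements in both sets.
Check each element of A against B:
18 ✓, 23 ✗, 24 ✗, 27 ✗, 30 ✗, 31 ✗, 40 ✗
A ∩ B = {18}

{18}


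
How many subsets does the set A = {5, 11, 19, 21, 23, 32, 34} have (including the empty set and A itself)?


Set A = {5, 11, 19, 21, 23, 32, 34}
|A| = 7
The power set P(A) contains all subsets of A.
|P(A)| = 2^|A| = 2^7 = 128

128


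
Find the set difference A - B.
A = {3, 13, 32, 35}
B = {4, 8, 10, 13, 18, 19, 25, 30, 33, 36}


Set A = {3, 13, 32, 35}
Set B = {4, 8, 10, 13, 18, 19, 25, 30, 33, 36}
A \ B includes elements in A that are not in B.
Check each element of A:
3 (not in B, keep), 13 (in B, remove), 32 (not in B, keep), 35 (not in B, keep)
A \ B = {3, 32, 35}

{3, 32, 35}


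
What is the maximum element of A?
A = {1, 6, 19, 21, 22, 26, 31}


Set A = {1, 6, 19, 21, 22, 26, 31}
Elements in ascending order: 1, 6, 19, 21, 22, 26, 31
The largest element is 31.

31


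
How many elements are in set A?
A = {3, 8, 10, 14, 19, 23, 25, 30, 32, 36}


Set A = {3, 8, 10, 14, 19, 23, 25, 30, 32, 36}
Listing elements: 3, 8, 10, 14, 19, 23, 25, 30, 32, 36
Counting: 10 elements
|A| = 10

10


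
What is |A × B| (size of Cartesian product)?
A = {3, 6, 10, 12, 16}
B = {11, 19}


Set A = {3, 6, 10, 12, 16} has 5 elements.
Set B = {11, 19} has 2 elements.
|A × B| = |A| × |B| = 5 × 2 = 10

10


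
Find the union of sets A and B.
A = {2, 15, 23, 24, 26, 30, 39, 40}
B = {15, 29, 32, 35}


Set A = {2, 15, 23, 24, 26, 30, 39, 40}
Set B = {15, 29, 32, 35}
A ∪ B includes all elements in either set.
Elements from A: {2, 15, 23, 24, 26, 30, 39, 40}
Elements from B not already included: {29, 32, 35}
A ∪ B = {2, 15, 23, 24, 26, 29, 30, 32, 35, 39, 40}

{2, 15, 23, 24, 26, 29, 30, 32, 35, 39, 40}


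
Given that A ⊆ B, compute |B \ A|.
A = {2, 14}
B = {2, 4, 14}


Set A = {2, 14}, |A| = 2
Set B = {2, 4, 14}, |B| = 3
Since A ⊆ B: B \ A = {4}
|B| - |A| = 3 - 2 = 1

1


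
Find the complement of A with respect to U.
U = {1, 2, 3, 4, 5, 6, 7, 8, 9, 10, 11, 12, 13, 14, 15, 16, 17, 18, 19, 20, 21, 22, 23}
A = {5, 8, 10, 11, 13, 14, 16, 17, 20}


Universal set U = {1, 2, 3, 4, 5, 6, 7, 8, 9, 10, 11, 12, 13, 14, 15, 16, 17, 18, 19, 20, 21, 22, 23}
Set A = {5, 8, 10, 11, 13, 14, 16, 17, 20}
A' = U \ A = elements in U but not in A
Checking each element of U:
1 (not in A, include), 2 (not in A, include), 3 (not in A, include), 4 (not in A, include), 5 (in A, exclude), 6 (not in A, include), 7 (not in A, include), 8 (in A, exclude), 9 (not in A, include), 10 (in A, exclude), 11 (in A, exclude), 12 (not in A, include), 13 (in A, exclude), 14 (in A, exclude), 15 (not in A, include), 16 (in A, exclude), 17 (in A, exclude), 18 (not in A, include), 19 (not in A, include), 20 (in A, exclude), 21 (not in A, include), 22 (not in A, include), 23 (not in A, include)
A' = {1, 2, 3, 4, 6, 7, 9, 12, 15, 18, 19, 21, 22, 23}

{1, 2, 3, 4, 6, 7, 9, 12, 15, 18, 19, 21, 22, 23}


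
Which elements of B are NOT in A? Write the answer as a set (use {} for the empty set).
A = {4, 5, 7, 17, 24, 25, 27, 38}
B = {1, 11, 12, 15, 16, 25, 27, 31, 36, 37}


Set A = {4, 5, 7, 17, 24, 25, 27, 38}
Set B = {1, 11, 12, 15, 16, 25, 27, 31, 36, 37}
Check each element of B against A:
1 ∉ A (include), 11 ∉ A (include), 12 ∉ A (include), 15 ∉ A (include), 16 ∉ A (include), 25 ∈ A, 27 ∈ A, 31 ∉ A (include), 36 ∉ A (include), 37 ∉ A (include)
Elements of B not in A: {1, 11, 12, 15, 16, 31, 36, 37}

{1, 11, 12, 15, 16, 31, 36, 37}


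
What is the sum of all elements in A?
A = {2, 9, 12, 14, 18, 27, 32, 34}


Set A = {2, 9, 12, 14, 18, 27, 32, 34}
Sum = 2 + 9 + 12 + 14 + 18 + 27 + 32 + 34 = 148

148


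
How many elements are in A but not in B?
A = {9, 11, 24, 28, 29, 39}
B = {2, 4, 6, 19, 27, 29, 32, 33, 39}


Set A = {9, 11, 24, 28, 29, 39}
Set B = {2, 4, 6, 19, 27, 29, 32, 33, 39}
A \ B = {9, 11, 24, 28}
|A \ B| = 4

4


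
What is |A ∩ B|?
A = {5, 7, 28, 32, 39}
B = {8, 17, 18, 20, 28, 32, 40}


Set A = {5, 7, 28, 32, 39}
Set B = {8, 17, 18, 20, 28, 32, 40}
A ∩ B = {28, 32}
|A ∩ B| = 2

2


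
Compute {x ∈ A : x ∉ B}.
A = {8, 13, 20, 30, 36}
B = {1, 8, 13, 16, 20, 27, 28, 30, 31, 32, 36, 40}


Set A = {8, 13, 20, 30, 36}
Set B = {1, 8, 13, 16, 20, 27, 28, 30, 31, 32, 36, 40}
Check each element of A against B:
8 ∈ B, 13 ∈ B, 20 ∈ B, 30 ∈ B, 36 ∈ B
Elements of A not in B: {}

{}


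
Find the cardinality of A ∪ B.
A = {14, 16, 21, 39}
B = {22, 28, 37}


Set A = {14, 16, 21, 39}, |A| = 4
Set B = {22, 28, 37}, |B| = 3
A ∩ B = {}, |A ∩ B| = 0
|A ∪ B| = |A| + |B| - |A ∩ B| = 4 + 3 - 0 = 7

7


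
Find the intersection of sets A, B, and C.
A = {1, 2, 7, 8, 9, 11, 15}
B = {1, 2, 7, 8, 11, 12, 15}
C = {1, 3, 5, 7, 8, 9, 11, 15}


Set A = {1, 2, 7, 8, 9, 11, 15}
Set B = {1, 2, 7, 8, 11, 12, 15}
Set C = {1, 3, 5, 7, 8, 9, 11, 15}
First, A ∩ B = {1, 2, 7, 8, 11, 15}
Then, (A ∩ B) ∩ C = {1, 7, 8, 11, 15}

{1, 7, 8, 11, 15}


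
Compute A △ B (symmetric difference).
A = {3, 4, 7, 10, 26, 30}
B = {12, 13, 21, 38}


Set A = {3, 4, 7, 10, 26, 30}
Set B = {12, 13, 21, 38}
A △ B = (A \ B) ∪ (B \ A)
Elements in A but not B: {3, 4, 7, 10, 26, 30}
Elements in B but not A: {12, 13, 21, 38}
A △ B = {3, 4, 7, 10, 12, 13, 21, 26, 30, 38}

{3, 4, 7, 10, 12, 13, 21, 26, 30, 38}


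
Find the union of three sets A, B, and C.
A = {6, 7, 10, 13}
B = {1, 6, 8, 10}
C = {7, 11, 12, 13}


Set A = {6, 7, 10, 13}
Set B = {1, 6, 8, 10}
Set C = {7, 11, 12, 13}
First, A ∪ B = {1, 6, 7, 8, 10, 13}
Then, (A ∪ B) ∪ C = {1, 6, 7, 8, 10, 11, 12, 13}

{1, 6, 7, 8, 10, 11, 12, 13}


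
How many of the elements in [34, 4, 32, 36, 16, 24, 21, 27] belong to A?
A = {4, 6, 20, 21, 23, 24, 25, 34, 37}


Set A = {4, 6, 20, 21, 23, 24, 25, 34, 37}
Candidates: [34, 4, 32, 36, 16, 24, 21, 27]
Check each candidate:
34 ∈ A, 4 ∈ A, 32 ∉ A, 36 ∉ A, 16 ∉ A, 24 ∈ A, 21 ∈ A, 27 ∉ A
Count of candidates in A: 4

4


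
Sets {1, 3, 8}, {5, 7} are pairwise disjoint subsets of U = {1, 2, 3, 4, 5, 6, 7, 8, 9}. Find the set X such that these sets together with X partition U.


U = {1, 2, 3, 4, 5, 6, 7, 8, 9}
Shown blocks: {1, 3, 8}, {5, 7}
A partition's blocks are pairwise disjoint and cover U, so the missing block = U \ (union of shown blocks).
Union of shown blocks: {1, 3, 5, 7, 8}
Missing block = U \ (union) = {2, 4, 6, 9}

{2, 4, 6, 9}


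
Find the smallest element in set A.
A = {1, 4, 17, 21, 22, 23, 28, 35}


Set A = {1, 4, 17, 21, 22, 23, 28, 35}
Elements in ascending order: 1, 4, 17, 21, 22, 23, 28, 35
The smallest element is 1.

1


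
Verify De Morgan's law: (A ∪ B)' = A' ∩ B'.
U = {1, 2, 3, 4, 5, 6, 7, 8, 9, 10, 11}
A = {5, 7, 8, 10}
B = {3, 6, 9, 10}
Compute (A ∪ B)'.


U = {1, 2, 3, 4, 5, 6, 7, 8, 9, 10, 11}
A = {5, 7, 8, 10}, B = {3, 6, 9, 10}
A ∪ B = {3, 5, 6, 7, 8, 9, 10}
(A ∪ B)' = U \ (A ∪ B) = {1, 2, 4, 11}
Verification via A' ∩ B': A' = {1, 2, 3, 4, 6, 9, 11}, B' = {1, 2, 4, 5, 7, 8, 11}
A' ∩ B' = {1, 2, 4, 11} ✓

{1, 2, 4, 11}


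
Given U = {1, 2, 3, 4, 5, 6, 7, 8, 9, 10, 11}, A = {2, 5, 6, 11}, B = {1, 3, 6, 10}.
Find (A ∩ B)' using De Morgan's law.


U = {1, 2, 3, 4, 5, 6, 7, 8, 9, 10, 11}
A = {2, 5, 6, 11}, B = {1, 3, 6, 10}
A ∩ B = {6}
(A ∩ B)' = U \ (A ∩ B) = {1, 2, 3, 4, 5, 7, 8, 9, 10, 11}
Verification via A' ∪ B': A' = {1, 3, 4, 7, 8, 9, 10}, B' = {2, 4, 5, 7, 8, 9, 11}
A' ∪ B' = {1, 2, 3, 4, 5, 7, 8, 9, 10, 11} ✓

{1, 2, 3, 4, 5, 7, 8, 9, 10, 11}


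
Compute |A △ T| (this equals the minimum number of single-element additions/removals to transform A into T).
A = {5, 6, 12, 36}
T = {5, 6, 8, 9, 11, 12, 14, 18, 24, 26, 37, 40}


Set A = {5, 6, 12, 36}
Set T = {5, 6, 8, 9, 11, 12, 14, 18, 24, 26, 37, 40}
Elements to remove from A (in A, not in T): {36} → 1 removals
Elements to add to A (in T, not in A): {8, 9, 11, 14, 18, 24, 26, 37, 40} → 9 additions
Total edits = 1 + 9 = 10

10


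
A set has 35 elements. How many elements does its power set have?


The set has 35 elements.
The power set contains all possible subsets.
|P(A)| = 2^|A| = 2^35 = 34359738368

34359738368


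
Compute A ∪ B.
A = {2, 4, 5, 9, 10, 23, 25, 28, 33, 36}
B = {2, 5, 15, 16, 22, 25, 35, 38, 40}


Set A = {2, 4, 5, 9, 10, 23, 25, 28, 33, 36}
Set B = {2, 5, 15, 16, 22, 25, 35, 38, 40}
A ∪ B includes all elements in either set.
Elements from A: {2, 4, 5, 9, 10, 23, 25, 28, 33, 36}
Elements from B not already included: {15, 16, 22, 35, 38, 40}
A ∪ B = {2, 4, 5, 9, 10, 15, 16, 22, 23, 25, 28, 33, 35, 36, 38, 40}

{2, 4, 5, 9, 10, 15, 16, 22, 23, 25, 28, 33, 35, 36, 38, 40}


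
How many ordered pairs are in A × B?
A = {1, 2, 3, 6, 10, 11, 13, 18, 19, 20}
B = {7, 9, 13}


Set A = {1, 2, 3, 6, 10, 11, 13, 18, 19, 20} has 10 elements.
Set B = {7, 9, 13} has 3 elements.
|A × B| = |A| × |B| = 10 × 3 = 30

30


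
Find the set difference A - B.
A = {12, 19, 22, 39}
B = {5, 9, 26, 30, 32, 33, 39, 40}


Set A = {12, 19, 22, 39}
Set B = {5, 9, 26, 30, 32, 33, 39, 40}
A \ B includes elements in A that are not in B.
Check each element of A:
12 (not in B, keep), 19 (not in B, keep), 22 (not in B, keep), 39 (in B, remove)
A \ B = {12, 19, 22}

{12, 19, 22}


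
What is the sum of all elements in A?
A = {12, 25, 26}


Set A = {12, 25, 26}
Sum = 12 + 25 + 26 = 63

63


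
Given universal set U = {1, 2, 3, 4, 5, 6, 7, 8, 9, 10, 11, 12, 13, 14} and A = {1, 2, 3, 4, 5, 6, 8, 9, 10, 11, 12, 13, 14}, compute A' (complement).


Universal set U = {1, 2, 3, 4, 5, 6, 7, 8, 9, 10, 11, 12, 13, 14}
Set A = {1, 2, 3, 4, 5, 6, 8, 9, 10, 11, 12, 13, 14}
A' = U \ A = elements in U but not in A
Checking each element of U:
1 (in A, exclude), 2 (in A, exclude), 3 (in A, exclude), 4 (in A, exclude), 5 (in A, exclude), 6 (in A, exclude), 7 (not in A, include), 8 (in A, exclude), 9 (in A, exclude), 10 (in A, exclude), 11 (in A, exclude), 12 (in A, exclude), 13 (in A, exclude), 14 (in A, exclude)
A' = {7}

{7}


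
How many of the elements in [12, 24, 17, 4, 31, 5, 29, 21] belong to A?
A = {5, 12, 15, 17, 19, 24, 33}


Set A = {5, 12, 15, 17, 19, 24, 33}
Candidates: [12, 24, 17, 4, 31, 5, 29, 21]
Check each candidate:
12 ∈ A, 24 ∈ A, 17 ∈ A, 4 ∉ A, 31 ∉ A, 5 ∈ A, 29 ∉ A, 21 ∉ A
Count of candidates in A: 4

4


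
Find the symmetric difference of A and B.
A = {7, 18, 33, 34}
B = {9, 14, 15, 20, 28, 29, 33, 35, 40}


Set A = {7, 18, 33, 34}
Set B = {9, 14, 15, 20, 28, 29, 33, 35, 40}
A △ B = (A \ B) ∪ (B \ A)
Elements in A but not B: {7, 18, 34}
Elements in B but not A: {9, 14, 15, 20, 28, 29, 35, 40}
A △ B = {7, 9, 14, 15, 18, 20, 28, 29, 34, 35, 40}

{7, 9, 14, 15, 18, 20, 28, 29, 34, 35, 40}


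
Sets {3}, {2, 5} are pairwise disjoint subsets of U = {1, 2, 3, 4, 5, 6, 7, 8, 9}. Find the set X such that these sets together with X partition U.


U = {1, 2, 3, 4, 5, 6, 7, 8, 9}
Shown blocks: {3}, {2, 5}
A partition's blocks are pairwise disjoint and cover U, so the missing block = U \ (union of shown blocks).
Union of shown blocks: {2, 3, 5}
Missing block = U \ (union) = {1, 4, 6, 7, 8, 9}

{1, 4, 6, 7, 8, 9}


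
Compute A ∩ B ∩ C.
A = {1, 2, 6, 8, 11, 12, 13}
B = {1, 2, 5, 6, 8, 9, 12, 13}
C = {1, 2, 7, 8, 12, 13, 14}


Set A = {1, 2, 6, 8, 11, 12, 13}
Set B = {1, 2, 5, 6, 8, 9, 12, 13}
Set C = {1, 2, 7, 8, 12, 13, 14}
First, A ∩ B = {1, 2, 6, 8, 12, 13}
Then, (A ∩ B) ∩ C = {1, 2, 8, 12, 13}

{1, 2, 8, 12, 13}


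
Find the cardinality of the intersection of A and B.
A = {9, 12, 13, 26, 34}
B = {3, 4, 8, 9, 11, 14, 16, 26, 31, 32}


Set A = {9, 12, 13, 26, 34}
Set B = {3, 4, 8, 9, 11, 14, 16, 26, 31, 32}
A ∩ B = {9, 26}
|A ∩ B| = 2

2


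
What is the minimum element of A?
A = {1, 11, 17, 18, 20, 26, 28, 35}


Set A = {1, 11, 17, 18, 20, 26, 28, 35}
Elements in ascending order: 1, 11, 17, 18, 20, 26, 28, 35
The smallest element is 1.

1


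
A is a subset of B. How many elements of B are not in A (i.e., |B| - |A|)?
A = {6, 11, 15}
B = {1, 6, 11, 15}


Set A = {6, 11, 15}, |A| = 3
Set B = {1, 6, 11, 15}, |B| = 4
Since A ⊆ B: B \ A = {1}
|B| - |A| = 4 - 3 = 1

1


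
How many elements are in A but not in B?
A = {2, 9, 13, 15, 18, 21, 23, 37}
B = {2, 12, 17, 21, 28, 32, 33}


Set A = {2, 9, 13, 15, 18, 21, 23, 37}
Set B = {2, 12, 17, 21, 28, 32, 33}
A \ B = {9, 13, 15, 18, 23, 37}
|A \ B| = 6

6


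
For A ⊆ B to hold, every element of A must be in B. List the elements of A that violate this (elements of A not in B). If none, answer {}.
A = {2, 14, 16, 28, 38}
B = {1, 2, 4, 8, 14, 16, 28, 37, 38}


Set A = {2, 14, 16, 28, 38}
Set B = {1, 2, 4, 8, 14, 16, 28, 37, 38}
Check each element of A against B:
2 ∈ B, 14 ∈ B, 16 ∈ B, 28 ∈ B, 38 ∈ B
Elements of A not in B: {}

{}


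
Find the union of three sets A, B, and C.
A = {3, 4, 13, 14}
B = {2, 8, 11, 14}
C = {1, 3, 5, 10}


Set A = {3, 4, 13, 14}
Set B = {2, 8, 11, 14}
Set C = {1, 3, 5, 10}
First, A ∪ B = {2, 3, 4, 8, 11, 13, 14}
Then, (A ∪ B) ∪ C = {1, 2, 3, 4, 5, 8, 10, 11, 13, 14}

{1, 2, 3, 4, 5, 8, 10, 11, 13, 14}


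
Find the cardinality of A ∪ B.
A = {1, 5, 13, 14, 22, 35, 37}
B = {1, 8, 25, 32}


Set A = {1, 5, 13, 14, 22, 35, 37}, |A| = 7
Set B = {1, 8, 25, 32}, |B| = 4
A ∩ B = {1}, |A ∩ B| = 1
|A ∪ B| = |A| + |B| - |A ∩ B| = 7 + 4 - 1 = 10

10


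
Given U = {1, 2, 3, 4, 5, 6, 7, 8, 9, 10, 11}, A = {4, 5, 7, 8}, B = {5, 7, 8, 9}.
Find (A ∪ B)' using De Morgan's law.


U = {1, 2, 3, 4, 5, 6, 7, 8, 9, 10, 11}
A = {4, 5, 7, 8}, B = {5, 7, 8, 9}
A ∪ B = {4, 5, 7, 8, 9}
(A ∪ B)' = U \ (A ∪ B) = {1, 2, 3, 6, 10, 11}
Verification via A' ∩ B': A' = {1, 2, 3, 6, 9, 10, 11}, B' = {1, 2, 3, 4, 6, 10, 11}
A' ∩ B' = {1, 2, 3, 6, 10, 11} ✓

{1, 2, 3, 6, 10, 11}


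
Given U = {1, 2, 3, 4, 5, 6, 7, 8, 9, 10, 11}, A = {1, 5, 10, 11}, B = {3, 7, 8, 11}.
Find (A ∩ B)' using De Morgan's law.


U = {1, 2, 3, 4, 5, 6, 7, 8, 9, 10, 11}
A = {1, 5, 10, 11}, B = {3, 7, 8, 11}
A ∩ B = {11}
(A ∩ B)' = U \ (A ∩ B) = {1, 2, 3, 4, 5, 6, 7, 8, 9, 10}
Verification via A' ∪ B': A' = {2, 3, 4, 6, 7, 8, 9}, B' = {1, 2, 4, 5, 6, 9, 10}
A' ∪ B' = {1, 2, 3, 4, 5, 6, 7, 8, 9, 10} ✓

{1, 2, 3, 4, 5, 6, 7, 8, 9, 10}


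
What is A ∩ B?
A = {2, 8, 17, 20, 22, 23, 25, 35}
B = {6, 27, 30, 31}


Set A = {2, 8, 17, 20, 22, 23, 25, 35}
Set B = {6, 27, 30, 31}
A ∩ B includes only elements in both sets.
Check each element of A against B:
2 ✗, 8 ✗, 17 ✗, 20 ✗, 22 ✗, 23 ✗, 25 ✗, 35 ✗
A ∩ B = {}

{}


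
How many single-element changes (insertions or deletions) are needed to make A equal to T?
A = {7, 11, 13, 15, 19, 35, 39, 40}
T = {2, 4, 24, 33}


Set A = {7, 11, 13, 15, 19, 35, 39, 40}
Set T = {2, 4, 24, 33}
Elements to remove from A (in A, not in T): {7, 11, 13, 15, 19, 35, 39, 40} → 8 removals
Elements to add to A (in T, not in A): {2, 4, 24, 33} → 4 additions
Total edits = 8 + 4 = 12

12


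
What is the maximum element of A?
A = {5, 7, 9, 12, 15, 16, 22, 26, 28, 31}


Set A = {5, 7, 9, 12, 15, 16, 22, 26, 28, 31}
Elements in ascending order: 5, 7, 9, 12, 15, 16, 22, 26, 28, 31
The largest element is 31.

31


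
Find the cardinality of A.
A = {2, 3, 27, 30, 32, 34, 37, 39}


Set A = {2, 3, 27, 30, 32, 34, 37, 39}
Listing elements: 2, 3, 27, 30, 32, 34, 37, 39
Counting: 8 elements
|A| = 8

8


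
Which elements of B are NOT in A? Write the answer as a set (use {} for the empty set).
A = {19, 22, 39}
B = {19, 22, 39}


Set A = {19, 22, 39}
Set B = {19, 22, 39}
Check each element of B against A:
19 ∈ A, 22 ∈ A, 39 ∈ A
Elements of B not in A: {}

{}


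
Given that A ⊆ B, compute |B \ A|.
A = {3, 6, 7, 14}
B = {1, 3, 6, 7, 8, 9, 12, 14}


Set A = {3, 6, 7, 14}, |A| = 4
Set B = {1, 3, 6, 7, 8, 9, 12, 14}, |B| = 8
Since A ⊆ B: B \ A = {1, 8, 9, 12}
|B| - |A| = 8 - 4 = 4

4


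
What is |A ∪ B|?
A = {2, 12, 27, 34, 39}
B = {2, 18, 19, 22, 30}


Set A = {2, 12, 27, 34, 39}, |A| = 5
Set B = {2, 18, 19, 22, 30}, |B| = 5
A ∩ B = {2}, |A ∩ B| = 1
|A ∪ B| = |A| + |B| - |A ∩ B| = 5 + 5 - 1 = 9

9


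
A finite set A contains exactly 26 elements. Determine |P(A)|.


The set has 26 elements.
The power set contains all possible subsets.
|P(A)| = 2^|A| = 2^26 = 67108864

67108864


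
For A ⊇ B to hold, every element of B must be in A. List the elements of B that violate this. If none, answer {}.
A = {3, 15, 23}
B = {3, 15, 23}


Set A = {3, 15, 23}
Set B = {3, 15, 23}
Check each element of B against A:
3 ∈ A, 15 ∈ A, 23 ∈ A
Elements of B not in A: {}

{}


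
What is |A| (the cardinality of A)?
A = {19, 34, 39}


Set A = {19, 34, 39}
Listing elements: 19, 34, 39
Counting: 3 elements
|A| = 3

3


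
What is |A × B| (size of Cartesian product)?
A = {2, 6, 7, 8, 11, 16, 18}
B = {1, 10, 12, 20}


Set A = {2, 6, 7, 8, 11, 16, 18} has 7 elements.
Set B = {1, 10, 12, 20} has 4 elements.
|A × B| = |A| × |B| = 7 × 4 = 28

28


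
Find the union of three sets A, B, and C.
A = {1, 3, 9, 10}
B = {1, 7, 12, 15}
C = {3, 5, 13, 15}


Set A = {1, 3, 9, 10}
Set B = {1, 7, 12, 15}
Set C = {3, 5, 13, 15}
First, A ∪ B = {1, 3, 7, 9, 10, 12, 15}
Then, (A ∪ B) ∪ C = {1, 3, 5, 7, 9, 10, 12, 13, 15}

{1, 3, 5, 7, 9, 10, 12, 13, 15}


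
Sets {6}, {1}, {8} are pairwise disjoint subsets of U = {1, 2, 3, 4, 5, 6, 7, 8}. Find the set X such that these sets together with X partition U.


U = {1, 2, 3, 4, 5, 6, 7, 8}
Shown blocks: {6}, {1}, {8}
A partition's blocks are pairwise disjoint and cover U, so the missing block = U \ (union of shown blocks).
Union of shown blocks: {1, 6, 8}
Missing block = U \ (union) = {2, 3, 4, 5, 7}

{2, 3, 4, 5, 7}


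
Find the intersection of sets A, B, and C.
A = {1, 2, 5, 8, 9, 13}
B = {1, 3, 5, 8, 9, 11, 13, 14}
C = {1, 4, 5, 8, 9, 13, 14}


Set A = {1, 2, 5, 8, 9, 13}
Set B = {1, 3, 5, 8, 9, 11, 13, 14}
Set C = {1, 4, 5, 8, 9, 13, 14}
First, A ∩ B = {1, 5, 8, 9, 13}
Then, (A ∩ B) ∩ C = {1, 5, 8, 9, 13}

{1, 5, 8, 9, 13}


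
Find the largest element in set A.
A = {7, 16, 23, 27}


Set A = {7, 16, 23, 27}
Elements in ascending order: 7, 16, 23, 27
The largest element is 27.

27


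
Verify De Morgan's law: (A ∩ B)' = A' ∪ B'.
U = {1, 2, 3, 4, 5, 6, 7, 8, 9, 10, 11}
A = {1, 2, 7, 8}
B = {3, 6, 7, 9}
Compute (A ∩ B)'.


U = {1, 2, 3, 4, 5, 6, 7, 8, 9, 10, 11}
A = {1, 2, 7, 8}, B = {3, 6, 7, 9}
A ∩ B = {7}
(A ∩ B)' = U \ (A ∩ B) = {1, 2, 3, 4, 5, 6, 8, 9, 10, 11}
Verification via A' ∪ B': A' = {3, 4, 5, 6, 9, 10, 11}, B' = {1, 2, 4, 5, 8, 10, 11}
A' ∪ B' = {1, 2, 3, 4, 5, 6, 8, 9, 10, 11} ✓

{1, 2, 3, 4, 5, 6, 8, 9, 10, 11}


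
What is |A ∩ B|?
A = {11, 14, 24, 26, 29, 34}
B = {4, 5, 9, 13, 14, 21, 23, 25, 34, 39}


Set A = {11, 14, 24, 26, 29, 34}
Set B = {4, 5, 9, 13, 14, 21, 23, 25, 34, 39}
A ∩ B = {14, 34}
|A ∩ B| = 2

2


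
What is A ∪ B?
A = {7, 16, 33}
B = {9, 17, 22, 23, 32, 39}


Set A = {7, 16, 33}
Set B = {9, 17, 22, 23, 32, 39}
A ∪ B includes all elements in either set.
Elements from A: {7, 16, 33}
Elements from B not already included: {9, 17, 22, 23, 32, 39}
A ∪ B = {7, 9, 16, 17, 22, 23, 32, 33, 39}

{7, 9, 16, 17, 22, 23, 32, 33, 39}


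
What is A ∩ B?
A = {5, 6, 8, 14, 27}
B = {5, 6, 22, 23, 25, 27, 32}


Set A = {5, 6, 8, 14, 27}
Set B = {5, 6, 22, 23, 25, 27, 32}
A ∩ B includes only elements in both sets.
Check each element of A against B:
5 ✓, 6 ✓, 8 ✗, 14 ✗, 27 ✓
A ∩ B = {5, 6, 27}

{5, 6, 27}


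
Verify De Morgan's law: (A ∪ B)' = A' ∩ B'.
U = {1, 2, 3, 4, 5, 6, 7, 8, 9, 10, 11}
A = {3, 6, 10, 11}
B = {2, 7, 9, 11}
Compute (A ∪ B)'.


U = {1, 2, 3, 4, 5, 6, 7, 8, 9, 10, 11}
A = {3, 6, 10, 11}, B = {2, 7, 9, 11}
A ∪ B = {2, 3, 6, 7, 9, 10, 11}
(A ∪ B)' = U \ (A ∪ B) = {1, 4, 5, 8}
Verification via A' ∩ B': A' = {1, 2, 4, 5, 7, 8, 9}, B' = {1, 3, 4, 5, 6, 8, 10}
A' ∩ B' = {1, 4, 5, 8} ✓

{1, 4, 5, 8}


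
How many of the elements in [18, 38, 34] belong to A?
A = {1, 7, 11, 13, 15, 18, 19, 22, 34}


Set A = {1, 7, 11, 13, 15, 18, 19, 22, 34}
Candidates: [18, 38, 34]
Check each candidate:
18 ∈ A, 38 ∉ A, 34 ∈ A
Count of candidates in A: 2

2


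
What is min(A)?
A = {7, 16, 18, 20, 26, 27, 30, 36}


Set A = {7, 16, 18, 20, 26, 27, 30, 36}
Elements in ascending order: 7, 16, 18, 20, 26, 27, 30, 36
The smallest element is 7.

7


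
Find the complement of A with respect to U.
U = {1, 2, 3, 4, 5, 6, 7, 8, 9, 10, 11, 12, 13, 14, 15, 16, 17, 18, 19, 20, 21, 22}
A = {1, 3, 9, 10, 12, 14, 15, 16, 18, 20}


Universal set U = {1, 2, 3, 4, 5, 6, 7, 8, 9, 10, 11, 12, 13, 14, 15, 16, 17, 18, 19, 20, 21, 22}
Set A = {1, 3, 9, 10, 12, 14, 15, 16, 18, 20}
A' = U \ A = elements in U but not in A
Checking each element of U:
1 (in A, exclude), 2 (not in A, include), 3 (in A, exclude), 4 (not in A, include), 5 (not in A, include), 6 (not in A, include), 7 (not in A, include), 8 (not in A, include), 9 (in A, exclude), 10 (in A, exclude), 11 (not in A, include), 12 (in A, exclude), 13 (not in A, include), 14 (in A, exclude), 15 (in A, exclude), 16 (in A, exclude), 17 (not in A, include), 18 (in A, exclude), 19 (not in A, include), 20 (in A, exclude), 21 (not in A, include), 22 (not in A, include)
A' = {2, 4, 5, 6, 7, 8, 11, 13, 17, 19, 21, 22}

{2, 4, 5, 6, 7, 8, 11, 13, 17, 19, 21, 22}


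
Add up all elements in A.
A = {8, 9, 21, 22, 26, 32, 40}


Set A = {8, 9, 21, 22, 26, 32, 40}
Sum = 8 + 9 + 21 + 22 + 26 + 32 + 40 = 158

158


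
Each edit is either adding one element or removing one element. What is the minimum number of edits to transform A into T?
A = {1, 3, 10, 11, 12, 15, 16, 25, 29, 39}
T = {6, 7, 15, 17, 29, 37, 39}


Set A = {1, 3, 10, 11, 12, 15, 16, 25, 29, 39}
Set T = {6, 7, 15, 17, 29, 37, 39}
Elements to remove from A (in A, not in T): {1, 3, 10, 11, 12, 16, 25} → 7 removals
Elements to add to A (in T, not in A): {6, 7, 17, 37} → 4 additions
Total edits = 7 + 4 = 11

11


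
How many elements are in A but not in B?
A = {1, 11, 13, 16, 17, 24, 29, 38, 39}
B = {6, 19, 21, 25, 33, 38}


Set A = {1, 11, 13, 16, 17, 24, 29, 38, 39}
Set B = {6, 19, 21, 25, 33, 38}
A \ B = {1, 11, 13, 16, 17, 24, 29, 39}
|A \ B| = 8

8


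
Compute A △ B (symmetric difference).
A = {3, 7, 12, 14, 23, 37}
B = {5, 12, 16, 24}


Set A = {3, 7, 12, 14, 23, 37}
Set B = {5, 12, 16, 24}
A △ B = (A \ B) ∪ (B \ A)
Elements in A but not B: {3, 7, 14, 23, 37}
Elements in B but not A: {5, 16, 24}
A △ B = {3, 5, 7, 14, 16, 23, 24, 37}

{3, 5, 7, 14, 16, 23, 24, 37}


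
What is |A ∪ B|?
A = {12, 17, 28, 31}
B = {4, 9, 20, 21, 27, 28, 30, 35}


Set A = {12, 17, 28, 31}, |A| = 4
Set B = {4, 9, 20, 21, 27, 28, 30, 35}, |B| = 8
A ∩ B = {28}, |A ∩ B| = 1
|A ∪ B| = |A| + |B| - |A ∩ B| = 4 + 8 - 1 = 11

11


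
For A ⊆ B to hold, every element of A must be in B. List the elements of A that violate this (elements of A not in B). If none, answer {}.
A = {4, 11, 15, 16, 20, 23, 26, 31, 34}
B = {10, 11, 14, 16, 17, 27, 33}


Set A = {4, 11, 15, 16, 20, 23, 26, 31, 34}
Set B = {10, 11, 14, 16, 17, 27, 33}
Check each element of A against B:
4 ∉ B (include), 11 ∈ B, 15 ∉ B (include), 16 ∈ B, 20 ∉ B (include), 23 ∉ B (include), 26 ∉ B (include), 31 ∉ B (include), 34 ∉ B (include)
Elements of A not in B: {4, 15, 20, 23, 26, 31, 34}

{4, 15, 20, 23, 26, 31, 34}


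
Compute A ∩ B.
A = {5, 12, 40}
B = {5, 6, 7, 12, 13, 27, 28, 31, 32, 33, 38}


Set A = {5, 12, 40}
Set B = {5, 6, 7, 12, 13, 27, 28, 31, 32, 33, 38}
A ∩ B includes only elements in both sets.
Check each element of A against B:
5 ✓, 12 ✓, 40 ✗
A ∩ B = {5, 12}

{5, 12}


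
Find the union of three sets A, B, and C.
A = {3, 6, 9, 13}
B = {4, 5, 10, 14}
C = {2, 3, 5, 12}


Set A = {3, 6, 9, 13}
Set B = {4, 5, 10, 14}
Set C = {2, 3, 5, 12}
First, A ∪ B = {3, 4, 5, 6, 9, 10, 13, 14}
Then, (A ∪ B) ∪ C = {2, 3, 4, 5, 6, 9, 10, 12, 13, 14}

{2, 3, 4, 5, 6, 9, 10, 12, 13, 14}


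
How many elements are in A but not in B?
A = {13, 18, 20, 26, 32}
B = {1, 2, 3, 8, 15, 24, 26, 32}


Set A = {13, 18, 20, 26, 32}
Set B = {1, 2, 3, 8, 15, 24, 26, 32}
A \ B = {13, 18, 20}
|A \ B| = 3

3


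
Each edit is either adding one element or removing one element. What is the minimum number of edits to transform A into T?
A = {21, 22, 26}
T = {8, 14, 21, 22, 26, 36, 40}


Set A = {21, 22, 26}
Set T = {8, 14, 21, 22, 26, 36, 40}
Elements to remove from A (in A, not in T): {} → 0 removals
Elements to add to A (in T, not in A): {8, 14, 36, 40} → 4 additions
Total edits = 0 + 4 = 4

4


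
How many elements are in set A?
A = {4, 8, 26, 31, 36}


Set A = {4, 8, 26, 31, 36}
Listing elements: 4, 8, 26, 31, 36
Counting: 5 elements
|A| = 5

5


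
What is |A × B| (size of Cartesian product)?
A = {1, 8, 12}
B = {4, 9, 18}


Set A = {1, 8, 12} has 3 elements.
Set B = {4, 9, 18} has 3 elements.
|A × B| = |A| × |B| = 3 × 3 = 9

9


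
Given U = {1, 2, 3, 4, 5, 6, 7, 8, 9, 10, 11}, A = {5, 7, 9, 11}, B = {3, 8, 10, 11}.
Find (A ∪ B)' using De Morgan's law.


U = {1, 2, 3, 4, 5, 6, 7, 8, 9, 10, 11}
A = {5, 7, 9, 11}, B = {3, 8, 10, 11}
A ∪ B = {3, 5, 7, 8, 9, 10, 11}
(A ∪ B)' = U \ (A ∪ B) = {1, 2, 4, 6}
Verification via A' ∩ B': A' = {1, 2, 3, 4, 6, 8, 10}, B' = {1, 2, 4, 5, 6, 7, 9}
A' ∩ B' = {1, 2, 4, 6} ✓

{1, 2, 4, 6}


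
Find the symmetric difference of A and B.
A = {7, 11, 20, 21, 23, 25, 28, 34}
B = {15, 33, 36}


Set A = {7, 11, 20, 21, 23, 25, 28, 34}
Set B = {15, 33, 36}
A △ B = (A \ B) ∪ (B \ A)
Elements in A but not B: {7, 11, 20, 21, 23, 25, 28, 34}
Elements in B but not A: {15, 33, 36}
A △ B = {7, 11, 15, 20, 21, 23, 25, 28, 33, 34, 36}

{7, 11, 15, 20, 21, 23, 25, 28, 33, 34, 36}


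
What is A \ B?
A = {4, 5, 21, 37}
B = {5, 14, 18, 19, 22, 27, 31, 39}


Set A = {4, 5, 21, 37}
Set B = {5, 14, 18, 19, 22, 27, 31, 39}
A \ B includes elements in A that are not in B.
Check each element of A:
4 (not in B, keep), 5 (in B, remove), 21 (not in B, keep), 37 (not in B, keep)
A \ B = {4, 21, 37}

{4, 21, 37}


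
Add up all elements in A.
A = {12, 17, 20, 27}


Set A = {12, 17, 20, 27}
Sum = 12 + 17 + 20 + 27 = 76

76


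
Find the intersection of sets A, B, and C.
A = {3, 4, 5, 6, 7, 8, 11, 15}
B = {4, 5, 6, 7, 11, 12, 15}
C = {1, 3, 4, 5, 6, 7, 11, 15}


Set A = {3, 4, 5, 6, 7, 8, 11, 15}
Set B = {4, 5, 6, 7, 11, 12, 15}
Set C = {1, 3, 4, 5, 6, 7, 11, 15}
First, A ∩ B = {4, 5, 6, 7, 11, 15}
Then, (A ∩ B) ∩ C = {4, 5, 6, 7, 11, 15}

{4, 5, 6, 7, 11, 15}


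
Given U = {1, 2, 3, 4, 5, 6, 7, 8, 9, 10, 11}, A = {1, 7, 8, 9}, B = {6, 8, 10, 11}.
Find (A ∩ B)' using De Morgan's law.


U = {1, 2, 3, 4, 5, 6, 7, 8, 9, 10, 11}
A = {1, 7, 8, 9}, B = {6, 8, 10, 11}
A ∩ B = {8}
(A ∩ B)' = U \ (A ∩ B) = {1, 2, 3, 4, 5, 6, 7, 9, 10, 11}
Verification via A' ∪ B': A' = {2, 3, 4, 5, 6, 10, 11}, B' = {1, 2, 3, 4, 5, 7, 9}
A' ∪ B' = {1, 2, 3, 4, 5, 6, 7, 9, 10, 11} ✓

{1, 2, 3, 4, 5, 6, 7, 9, 10, 11}


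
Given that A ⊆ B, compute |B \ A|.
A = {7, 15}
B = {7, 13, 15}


Set A = {7, 15}, |A| = 2
Set B = {7, 13, 15}, |B| = 3
Since A ⊆ B: B \ A = {13}
|B| - |A| = 3 - 2 = 1

1


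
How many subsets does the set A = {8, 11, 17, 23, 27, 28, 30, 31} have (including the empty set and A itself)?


Set A = {8, 11, 17, 23, 27, 28, 30, 31}
|A| = 8
The power set P(A) contains all subsets of A.
|P(A)| = 2^|A| = 2^8 = 256

256


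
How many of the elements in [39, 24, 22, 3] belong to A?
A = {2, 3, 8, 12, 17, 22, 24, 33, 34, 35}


Set A = {2, 3, 8, 12, 17, 22, 24, 33, 34, 35}
Candidates: [39, 24, 22, 3]
Check each candidate:
39 ∉ A, 24 ∈ A, 22 ∈ A, 3 ∈ A
Count of candidates in A: 3

3


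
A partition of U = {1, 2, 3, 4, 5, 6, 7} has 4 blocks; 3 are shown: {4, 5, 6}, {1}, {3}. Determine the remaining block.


U = {1, 2, 3, 4, 5, 6, 7}
Shown blocks: {4, 5, 6}, {1}, {3}
A partition's blocks are pairwise disjoint and cover U, so the missing block = U \ (union of shown blocks).
Union of shown blocks: {1, 3, 4, 5, 6}
Missing block = U \ (union) = {2, 7}

{2, 7}


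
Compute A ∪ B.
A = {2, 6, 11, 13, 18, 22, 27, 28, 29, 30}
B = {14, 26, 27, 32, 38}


Set A = {2, 6, 11, 13, 18, 22, 27, 28, 29, 30}
Set B = {14, 26, 27, 32, 38}
A ∪ B includes all elements in either set.
Elements from A: {2, 6, 11, 13, 18, 22, 27, 28, 29, 30}
Elements from B not already included: {14, 26, 32, 38}
A ∪ B = {2, 6, 11, 13, 14, 18, 22, 26, 27, 28, 29, 30, 32, 38}

{2, 6, 11, 13, 14, 18, 22, 26, 27, 28, 29, 30, 32, 38}


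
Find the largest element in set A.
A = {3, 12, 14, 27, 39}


Set A = {3, 12, 14, 27, 39}
Elements in ascending order: 3, 12, 14, 27, 39
The largest element is 39.

39


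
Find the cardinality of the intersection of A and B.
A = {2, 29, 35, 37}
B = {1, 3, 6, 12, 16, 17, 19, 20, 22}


Set A = {2, 29, 35, 37}
Set B = {1, 3, 6, 12, 16, 17, 19, 20, 22}
A ∩ B = {}
|A ∩ B| = 0

0


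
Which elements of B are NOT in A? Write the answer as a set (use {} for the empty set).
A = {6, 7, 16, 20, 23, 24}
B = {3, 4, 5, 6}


Set A = {6, 7, 16, 20, 23, 24}
Set B = {3, 4, 5, 6}
Check each element of B against A:
3 ∉ A (include), 4 ∉ A (include), 5 ∉ A (include), 6 ∈ A
Elements of B not in A: {3, 4, 5}

{3, 4, 5}


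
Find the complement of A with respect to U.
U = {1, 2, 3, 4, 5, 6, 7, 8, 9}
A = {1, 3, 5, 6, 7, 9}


Universal set U = {1, 2, 3, 4, 5, 6, 7, 8, 9}
Set A = {1, 3, 5, 6, 7, 9}
A' = U \ A = elements in U but not in A
Checking each element of U:
1 (in A, exclude), 2 (not in A, include), 3 (in A, exclude), 4 (not in A, include), 5 (in A, exclude), 6 (in A, exclude), 7 (in A, exclude), 8 (not in A, include), 9 (in A, exclude)
A' = {2, 4, 8}

{2, 4, 8}


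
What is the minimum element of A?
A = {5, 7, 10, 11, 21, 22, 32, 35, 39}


Set A = {5, 7, 10, 11, 21, 22, 32, 35, 39}
Elements in ascending order: 5, 7, 10, 11, 21, 22, 32, 35, 39
The smallest element is 5.

5


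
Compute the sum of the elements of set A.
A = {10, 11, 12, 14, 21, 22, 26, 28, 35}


Set A = {10, 11, 12, 14, 21, 22, 26, 28, 35}
Sum = 10 + 11 + 12 + 14 + 21 + 22 + 26 + 28 + 35 = 179

179


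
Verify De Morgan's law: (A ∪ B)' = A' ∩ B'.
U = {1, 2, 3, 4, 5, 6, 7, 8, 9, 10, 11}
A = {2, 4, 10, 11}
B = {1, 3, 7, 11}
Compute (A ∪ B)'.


U = {1, 2, 3, 4, 5, 6, 7, 8, 9, 10, 11}
A = {2, 4, 10, 11}, B = {1, 3, 7, 11}
A ∪ B = {1, 2, 3, 4, 7, 10, 11}
(A ∪ B)' = U \ (A ∪ B) = {5, 6, 8, 9}
Verification via A' ∩ B': A' = {1, 3, 5, 6, 7, 8, 9}, B' = {2, 4, 5, 6, 8, 9, 10}
A' ∩ B' = {5, 6, 8, 9} ✓

{5, 6, 8, 9}


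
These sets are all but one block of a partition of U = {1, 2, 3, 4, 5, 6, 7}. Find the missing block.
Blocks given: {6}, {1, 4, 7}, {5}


U = {1, 2, 3, 4, 5, 6, 7}
Shown blocks: {6}, {1, 4, 7}, {5}
A partition's blocks are pairwise disjoint and cover U, so the missing block = U \ (union of shown blocks).
Union of shown blocks: {1, 4, 5, 6, 7}
Missing block = U \ (union) = {2, 3}

{2, 3}


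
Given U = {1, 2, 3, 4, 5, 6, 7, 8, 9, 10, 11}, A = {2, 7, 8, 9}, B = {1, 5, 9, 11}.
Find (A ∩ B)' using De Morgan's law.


U = {1, 2, 3, 4, 5, 6, 7, 8, 9, 10, 11}
A = {2, 7, 8, 9}, B = {1, 5, 9, 11}
A ∩ B = {9}
(A ∩ B)' = U \ (A ∩ B) = {1, 2, 3, 4, 5, 6, 7, 8, 10, 11}
Verification via A' ∪ B': A' = {1, 3, 4, 5, 6, 10, 11}, B' = {2, 3, 4, 6, 7, 8, 10}
A' ∪ B' = {1, 2, 3, 4, 5, 6, 7, 8, 10, 11} ✓

{1, 2, 3, 4, 5, 6, 7, 8, 10, 11}


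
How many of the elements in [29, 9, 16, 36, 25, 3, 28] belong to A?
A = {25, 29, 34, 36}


Set A = {25, 29, 34, 36}
Candidates: [29, 9, 16, 36, 25, 3, 28]
Check each candidate:
29 ∈ A, 9 ∉ A, 16 ∉ A, 36 ∈ A, 25 ∈ A, 3 ∉ A, 28 ∉ A
Count of candidates in A: 3

3
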